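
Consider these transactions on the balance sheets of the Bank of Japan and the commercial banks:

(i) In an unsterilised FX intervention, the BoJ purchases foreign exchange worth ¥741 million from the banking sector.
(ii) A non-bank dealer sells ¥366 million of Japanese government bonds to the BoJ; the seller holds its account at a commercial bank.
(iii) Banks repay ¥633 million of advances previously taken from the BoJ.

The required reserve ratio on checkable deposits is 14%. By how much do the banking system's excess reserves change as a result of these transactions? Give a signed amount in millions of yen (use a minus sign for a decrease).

+¥422.76 million

FX purchase ¥741 million: reserves +¥741M, deposits 0.
Asset purchase (from non-banks) ¥366 million: reserves +¥366M, deposits +¥366M.
Discount-window repayment ¥633 million: reserves −¥633M, deposits 0.
Totals: Δreserves = +¥474M, Δdeposits = +¥366M.
Δrequired reserves = 14% × +¥366M = +¥51.24M.
Δexcess reserves = Δreserves − Δrequired = +¥474M − (+¥51.24M) = +¥422.76 million.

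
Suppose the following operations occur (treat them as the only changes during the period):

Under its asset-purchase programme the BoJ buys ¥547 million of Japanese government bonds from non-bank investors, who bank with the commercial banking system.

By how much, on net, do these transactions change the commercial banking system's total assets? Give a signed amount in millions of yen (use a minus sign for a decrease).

BoJ balance sheet:
  Assets:      Securities +¥547M
  Liabilities: Bank reserves +¥547M
Commercial banking system:
  Assets:      Reserves at CB +¥547M
  Liabilities: Checkable deposits +¥547M
Change in total bank assets = +¥547 million.

+¥547 million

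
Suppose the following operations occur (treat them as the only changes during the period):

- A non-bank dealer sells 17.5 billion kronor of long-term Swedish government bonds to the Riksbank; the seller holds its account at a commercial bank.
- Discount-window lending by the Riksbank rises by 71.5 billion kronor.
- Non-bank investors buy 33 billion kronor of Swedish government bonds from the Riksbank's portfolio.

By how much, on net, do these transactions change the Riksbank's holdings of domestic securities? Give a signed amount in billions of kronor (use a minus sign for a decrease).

-15.5 billion

Asset purchase (from non-banks) 17.5 billion kronor: securities added to the Riksbank's portfolio → +17.5B.
Discount-window loan 71.5 billion kronor: the Riksbank's securities portfolio is untouched → 0.
Asset sale (to non-banks) 33 billion kronor: securities removed from the Riksbank's portfolio → −33B.
Net: 17.5 + 0 − 33 = -15.5 billion.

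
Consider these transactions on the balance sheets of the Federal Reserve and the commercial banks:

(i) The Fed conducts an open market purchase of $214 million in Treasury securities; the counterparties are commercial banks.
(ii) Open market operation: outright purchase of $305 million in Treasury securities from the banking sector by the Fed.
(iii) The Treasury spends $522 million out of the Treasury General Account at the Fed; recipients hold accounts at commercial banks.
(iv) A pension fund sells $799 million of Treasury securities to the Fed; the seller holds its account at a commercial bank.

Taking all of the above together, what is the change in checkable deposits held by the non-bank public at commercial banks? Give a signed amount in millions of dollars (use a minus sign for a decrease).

Fed balance sheet:
  Assets:      Securities +$1318M
  Liabilities: Bank reserves +$1840M, Government deposits −$522M
Commercial banking system:
  Assets:      Reserves at CB +$1840M, Securities −$519M
  Liabilities: Checkable deposits +$1321M
So the change in checkable deposits held by the non-bank public at commercial banks is +$1321 million.

+$1321 million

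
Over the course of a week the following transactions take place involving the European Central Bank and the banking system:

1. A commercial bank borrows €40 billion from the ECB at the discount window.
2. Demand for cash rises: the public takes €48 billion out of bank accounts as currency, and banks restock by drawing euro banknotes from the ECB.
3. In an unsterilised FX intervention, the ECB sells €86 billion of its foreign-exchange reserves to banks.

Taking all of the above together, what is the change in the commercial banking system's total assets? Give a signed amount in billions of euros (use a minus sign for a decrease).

Discount-window loan €40 billion: bank balance sheets expand → +€40B.
Currency withdrawal €48 billion: bank balance sheets shrink → −€48B.
FX sale €86 billion: just an asset swap on bank balance sheets → 0.
Net: 40 − 48 + 0 = -€8 billion.

-€8 billion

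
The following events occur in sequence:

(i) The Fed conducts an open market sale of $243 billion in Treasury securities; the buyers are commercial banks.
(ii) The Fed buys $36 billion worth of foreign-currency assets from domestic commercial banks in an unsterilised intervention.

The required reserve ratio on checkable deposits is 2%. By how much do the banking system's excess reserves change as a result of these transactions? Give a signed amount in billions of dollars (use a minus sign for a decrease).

-$207 billion

OMO sale (to banks) $243 billion: reserves −$243B, deposits 0.
FX purchase $36 billion: reserves +$36B, deposits 0.
Totals: Δreserves = −$207B, Δdeposits = 0.
Δrequired reserves = 2% × 0 = 0.
Δexcess reserves = Δreserves − Δrequired = −$207B − (0) = -$207 billion.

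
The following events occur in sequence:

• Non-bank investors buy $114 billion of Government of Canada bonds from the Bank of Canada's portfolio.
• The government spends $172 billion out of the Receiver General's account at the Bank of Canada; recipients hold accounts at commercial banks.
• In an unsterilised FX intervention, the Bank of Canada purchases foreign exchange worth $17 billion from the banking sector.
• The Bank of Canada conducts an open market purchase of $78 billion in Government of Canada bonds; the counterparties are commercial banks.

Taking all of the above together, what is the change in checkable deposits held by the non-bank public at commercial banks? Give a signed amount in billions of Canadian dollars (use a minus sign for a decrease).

Asset sale (to non-banks) $114 billion: non-bank counterparties' bank balances fall → −$114B.
Government spending $172 billion: non-bank counterparties' bank balances rise → +$172B.
FX purchase $17 billion: the counterparty is a bank, so public deposits are unchanged → 0.
OMO purchase (from banks) $78 billion: the counterparty is a bank, so public deposits are unchanged → 0.
Net: −114 + 172 + 0 + 0 = +$58 billion.

+$58 billion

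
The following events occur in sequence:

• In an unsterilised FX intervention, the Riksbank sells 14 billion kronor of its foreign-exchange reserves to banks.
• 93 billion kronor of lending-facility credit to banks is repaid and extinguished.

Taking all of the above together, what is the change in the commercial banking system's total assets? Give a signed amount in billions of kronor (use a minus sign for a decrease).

FX sale 14 billion kronor: just an asset swap on bank balance sheets → 0.
Discount-window repayment 93 billion kronor: bank balance sheets shrink → −93B.
Net: 0 − 93 = -93 billion.

-93 billion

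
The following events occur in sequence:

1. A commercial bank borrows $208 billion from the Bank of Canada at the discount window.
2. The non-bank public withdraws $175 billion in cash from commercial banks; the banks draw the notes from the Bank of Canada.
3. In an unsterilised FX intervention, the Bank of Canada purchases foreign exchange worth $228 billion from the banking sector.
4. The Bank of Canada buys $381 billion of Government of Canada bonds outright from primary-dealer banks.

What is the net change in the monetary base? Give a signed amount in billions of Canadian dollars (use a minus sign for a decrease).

Bank of Canada balance sheet:
  Assets:      Securities +$381B, Loans to banks +$208B, Foreign assets +$228B
  Liabilities: Bank reserves +$642B, Currency in circulation +$175B
Monetary base = currency + reserves: +$175B + (+$642B) = +$817 billion.

+$817 billion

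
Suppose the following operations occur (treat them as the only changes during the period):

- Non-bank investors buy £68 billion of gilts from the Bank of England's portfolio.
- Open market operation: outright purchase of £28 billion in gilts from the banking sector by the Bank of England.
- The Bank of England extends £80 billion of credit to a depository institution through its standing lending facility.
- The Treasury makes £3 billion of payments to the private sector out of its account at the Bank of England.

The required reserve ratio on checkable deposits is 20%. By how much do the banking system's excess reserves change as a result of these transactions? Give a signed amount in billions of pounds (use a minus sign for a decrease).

Asset sale (to non-banks) £68 billion: reserves −£68B, deposits −£68B.
OMO purchase (from banks) £28 billion: reserves +£28B, deposits 0.
Discount-window loan £80 billion: reserves +£80B, deposits 0.
Government spending £3 billion: reserves +£3B, deposits +£3B.
Totals: Δreserves = +£43B, Δdeposits = −£65B.
Δrequired reserves = 20% × −£65B = −£13B.
Δexcess reserves = Δreserves − Δrequired = +£43B − (−£13B) = +£56 billion.

+£56 billion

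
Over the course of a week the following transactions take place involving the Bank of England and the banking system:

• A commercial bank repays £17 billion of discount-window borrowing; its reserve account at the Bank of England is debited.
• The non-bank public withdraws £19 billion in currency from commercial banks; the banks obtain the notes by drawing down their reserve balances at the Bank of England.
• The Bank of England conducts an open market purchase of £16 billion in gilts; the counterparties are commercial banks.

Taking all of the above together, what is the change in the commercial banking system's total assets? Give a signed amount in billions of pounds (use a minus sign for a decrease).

-£36 billion

Discount-window repayment £17 billion: bank balance sheets shrink → −£17B.
Currency withdrawal £19 billion: bank balance sheets shrink → −£19B.
OMO purchase (from banks) £16 billion: just an asset swap on bank balance sheets → 0.
Net: −17 − 19 + 0 = -£36 billion.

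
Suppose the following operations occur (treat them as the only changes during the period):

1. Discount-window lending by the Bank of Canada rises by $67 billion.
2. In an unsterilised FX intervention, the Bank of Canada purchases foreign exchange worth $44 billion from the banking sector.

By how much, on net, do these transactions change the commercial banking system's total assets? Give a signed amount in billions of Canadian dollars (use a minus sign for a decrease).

Discount-window loan $67 billion: bank balance sheets expand → +$67B.
FX purchase $44 billion: just an asset swap on bank balance sheets → 0.
Net: 67 + 0 = +$67 billion.

+$67 billion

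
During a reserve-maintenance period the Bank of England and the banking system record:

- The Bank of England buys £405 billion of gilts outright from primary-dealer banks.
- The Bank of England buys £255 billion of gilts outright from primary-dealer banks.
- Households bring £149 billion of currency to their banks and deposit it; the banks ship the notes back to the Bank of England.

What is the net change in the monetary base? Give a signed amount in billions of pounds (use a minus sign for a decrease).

+£660 billion

OMO purchase (from banks) £405 billion: Bank of England balance sheet expands → +£405B.
OMO purchase (from banks) £255 billion: Bank of England balance sheet expands → +£255B.
Currency deposit £149 billion: just a shift between currency and reserves — both are base money → 0.
Net: 405 + 255 + 0 = +£660 billion.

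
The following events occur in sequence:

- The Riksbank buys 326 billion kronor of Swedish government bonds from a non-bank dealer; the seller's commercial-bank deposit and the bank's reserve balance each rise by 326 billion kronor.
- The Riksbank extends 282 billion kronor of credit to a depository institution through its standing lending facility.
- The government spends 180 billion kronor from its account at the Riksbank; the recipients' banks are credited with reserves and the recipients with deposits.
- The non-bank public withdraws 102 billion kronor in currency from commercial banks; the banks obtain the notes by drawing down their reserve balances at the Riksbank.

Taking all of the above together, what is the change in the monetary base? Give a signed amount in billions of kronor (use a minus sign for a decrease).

+788 billion

Asset purchase (from non-banks) 326 billion kronor: Riksbank balance sheet expands → +326B.
Discount-window loan 282 billion kronor: Riksbank balance sheet expands → +282B.
Government spending 180 billion kronor: a non-base liability converts back to reserves → +180B.
Currency withdrawal 102 billion kronor: just a shift between currency and reserves — both are base money → 0.
Net: 326 + 282 + 180 + 0 = +788 billion.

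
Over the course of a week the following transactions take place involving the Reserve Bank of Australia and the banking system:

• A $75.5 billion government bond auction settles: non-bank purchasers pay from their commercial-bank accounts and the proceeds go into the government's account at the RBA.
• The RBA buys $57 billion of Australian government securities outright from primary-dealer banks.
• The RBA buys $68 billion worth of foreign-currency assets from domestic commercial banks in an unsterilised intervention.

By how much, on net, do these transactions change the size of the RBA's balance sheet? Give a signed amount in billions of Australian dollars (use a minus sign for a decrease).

+$125 billion

RBA balance sheet:
  Assets:      Securities +$57B, Foreign assets +$68B
  Liabilities: Bank reserves +$49.5B, Government deposits +$75.5B
Change in total RBA assets = +$125 billion.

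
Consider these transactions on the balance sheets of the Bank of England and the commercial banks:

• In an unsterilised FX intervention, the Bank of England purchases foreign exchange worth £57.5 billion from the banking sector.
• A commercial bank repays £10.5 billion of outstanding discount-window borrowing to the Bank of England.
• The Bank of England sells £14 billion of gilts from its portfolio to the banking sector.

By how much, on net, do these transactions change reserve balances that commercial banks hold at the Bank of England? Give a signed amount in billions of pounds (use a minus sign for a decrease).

FX purchase £57.5 billion: the Bank of England pays by crediting reserve accounts → +£57.5B.
Discount-window repayment £10.5 billion: repayment is debited from reserves → −£10.5B.
OMO sale (to banks) £14 billion: the buying banks pay out of their reserve balances → −£14B.
Net: 57.5 − 10.5 − 14 = +£33 billion.

+£33 billion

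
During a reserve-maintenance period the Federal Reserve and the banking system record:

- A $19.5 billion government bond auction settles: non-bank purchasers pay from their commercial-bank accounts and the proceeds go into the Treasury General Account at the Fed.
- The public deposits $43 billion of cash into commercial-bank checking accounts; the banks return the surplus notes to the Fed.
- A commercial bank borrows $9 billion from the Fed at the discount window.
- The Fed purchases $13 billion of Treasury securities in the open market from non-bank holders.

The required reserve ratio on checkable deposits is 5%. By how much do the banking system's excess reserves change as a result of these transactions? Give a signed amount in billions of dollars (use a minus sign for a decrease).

Government account inflow $19.5 billion: reserves −$19.5B, deposits −$19.5B.
Currency deposit $43 billion: reserves +$43B, deposits +$43B.
Discount-window loan $9 billion: reserves +$9B, deposits 0.
Asset purchase (from non-banks) $13 billion: reserves +$13B, deposits +$13B.
Totals: Δreserves = +$45.5B, Δdeposits = +$36.5B.
Δrequired reserves = 5% × +$36.5B = +$1.825B.
Δexcess reserves = Δreserves − Δrequired = +$45.5B − (+$1.825B) = +$43.675 billion.

+$43.675 billion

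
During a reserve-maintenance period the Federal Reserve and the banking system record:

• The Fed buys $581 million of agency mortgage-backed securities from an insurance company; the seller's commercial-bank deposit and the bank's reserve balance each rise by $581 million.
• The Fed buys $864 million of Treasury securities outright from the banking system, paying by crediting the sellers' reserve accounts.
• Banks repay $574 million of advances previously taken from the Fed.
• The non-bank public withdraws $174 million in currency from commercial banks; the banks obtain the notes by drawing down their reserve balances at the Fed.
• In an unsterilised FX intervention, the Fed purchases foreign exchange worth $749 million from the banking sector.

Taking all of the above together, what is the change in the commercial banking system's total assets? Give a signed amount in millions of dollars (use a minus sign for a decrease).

Fed balance sheet:
  Assets:      Securities +$1445M, Loans to banks −$574M, Foreign assets +$749M
  Liabilities: Bank reserves +$1446M, Currency in circulation +$174M
Commercial banking system:
  Assets:      Reserves at CB +$1446M, Securities −$864M, Foreign assets −$749M
  Liabilities: Checkable deposits +$407M, Borrowings from CB −$574M
Change in total bank assets = -$167 million.

-$167 million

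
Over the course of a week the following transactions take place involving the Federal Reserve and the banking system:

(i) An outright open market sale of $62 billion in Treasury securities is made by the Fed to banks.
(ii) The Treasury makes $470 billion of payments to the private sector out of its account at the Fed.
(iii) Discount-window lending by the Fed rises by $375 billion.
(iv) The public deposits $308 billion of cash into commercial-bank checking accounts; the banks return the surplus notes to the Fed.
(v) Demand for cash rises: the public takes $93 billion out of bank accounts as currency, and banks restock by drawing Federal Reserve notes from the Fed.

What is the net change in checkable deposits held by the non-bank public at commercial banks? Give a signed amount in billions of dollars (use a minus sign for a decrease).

OMO sale (to banks) $62 billion: the counterparty is a bank, so public deposits are unchanged → 0.
Government spending $470 billion: non-bank counterparties' bank balances rise → +$470B.
Discount-window loan $375 billion: the counterparty is a bank, so public deposits are unchanged → 0.
Currency deposit $308 billion: non-bank counterparties' bank balances rise → +$308B.
Currency withdrawal $93 billion: non-bank counterparties' bank balances fall → −$93B.
Net: 0 + 470 + 0 + 308 − 93 = +$685 billion.

+$685 billion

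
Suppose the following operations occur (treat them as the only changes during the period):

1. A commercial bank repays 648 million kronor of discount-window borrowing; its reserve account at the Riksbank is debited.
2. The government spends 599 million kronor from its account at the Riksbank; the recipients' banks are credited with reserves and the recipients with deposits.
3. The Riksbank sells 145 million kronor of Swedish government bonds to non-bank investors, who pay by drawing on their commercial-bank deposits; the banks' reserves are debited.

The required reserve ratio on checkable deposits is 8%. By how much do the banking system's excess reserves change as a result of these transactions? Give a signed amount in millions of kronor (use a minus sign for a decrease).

Discount-window repayment 648 million kronor: reserves −648M, deposits 0.
Government spending 599 million kronor: reserves +599M, deposits +599M.
Asset sale (to non-banks) 145 million kronor: reserves −145M, deposits −145M.
Totals: Δreserves = −194M, Δdeposits = +454M.
Δrequired reserves = 8% × +454M = +36.32M.
Δexcess reserves = Δreserves − Δrequired = −194M − (+36.32M) = -230.32 million.

-230.32 million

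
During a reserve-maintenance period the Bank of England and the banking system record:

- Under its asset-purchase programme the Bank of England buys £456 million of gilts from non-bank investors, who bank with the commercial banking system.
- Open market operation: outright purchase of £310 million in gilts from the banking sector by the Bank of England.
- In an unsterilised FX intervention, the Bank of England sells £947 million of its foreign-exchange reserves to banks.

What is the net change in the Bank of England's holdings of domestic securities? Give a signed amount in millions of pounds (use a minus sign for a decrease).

+£766 million

Bank of England balance sheet:
  Assets:      Securities +£766M, Foreign assets −£947M
  Liabilities: Bank reserves −£181M
Commercial banking system:
  Assets:      Reserves at CB −£181M, Securities −£310M, Foreign assets +£947M
  Liabilities: Checkable deposits +£456M
So the change in the Bank of England's holdings of domestic securities is +£766 million.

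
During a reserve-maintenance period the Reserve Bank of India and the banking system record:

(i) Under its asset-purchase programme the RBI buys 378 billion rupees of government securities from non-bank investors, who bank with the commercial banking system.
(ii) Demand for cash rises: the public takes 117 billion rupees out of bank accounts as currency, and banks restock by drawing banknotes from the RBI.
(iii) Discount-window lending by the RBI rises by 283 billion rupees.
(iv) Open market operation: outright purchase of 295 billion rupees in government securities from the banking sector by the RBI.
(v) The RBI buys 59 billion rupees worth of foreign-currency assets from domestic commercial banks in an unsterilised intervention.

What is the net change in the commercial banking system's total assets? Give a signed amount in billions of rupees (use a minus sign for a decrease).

+544 billion

RBI balance sheet:
  Assets:      Securities +673B, Loans to banks +283B, Foreign assets +59B
  Liabilities: Bank reserves +898B, Currency in circulation +117B
Commercial banking system:
  Assets:      Reserves at CB +898B, Securities −295B, Foreign assets −59B
  Liabilities: Checkable deposits +261B, Borrowings from CB +283B
Change in total bank assets = +544 billion.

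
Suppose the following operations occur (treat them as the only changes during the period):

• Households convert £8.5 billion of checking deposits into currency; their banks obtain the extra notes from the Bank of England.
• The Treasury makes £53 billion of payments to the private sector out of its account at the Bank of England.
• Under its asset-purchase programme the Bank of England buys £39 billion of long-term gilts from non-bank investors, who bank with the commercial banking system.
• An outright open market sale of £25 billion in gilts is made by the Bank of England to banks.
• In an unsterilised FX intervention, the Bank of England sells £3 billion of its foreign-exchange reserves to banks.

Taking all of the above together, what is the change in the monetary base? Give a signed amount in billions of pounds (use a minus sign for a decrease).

Currency withdrawal £8.5 billion: just a shift between currency and reserves — both are base money → 0.
Government spending £53 billion: a non-base liability converts back to reserves → +£53B.
Asset purchase (from non-banks) £39 billion: Bank of England balance sheet expands → +£39B.
OMO sale (to banks) £25 billion: Bank of England balance sheet contracts → −£25B.
FX sale £3 billion: Bank of England balance sheet contracts → −£3B.
Net: 0 + 53 + 39 − 25 − 3 = +£64 billion.

+£64 billion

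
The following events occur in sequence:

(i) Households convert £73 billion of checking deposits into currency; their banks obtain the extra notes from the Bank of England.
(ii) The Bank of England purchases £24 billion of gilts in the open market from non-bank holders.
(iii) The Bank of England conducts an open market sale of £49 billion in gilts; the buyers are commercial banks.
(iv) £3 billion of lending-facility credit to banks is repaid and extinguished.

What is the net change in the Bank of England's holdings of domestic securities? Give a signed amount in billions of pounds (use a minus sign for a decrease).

-£25 billion

Currency withdrawal £73 billion: the Bank of England's securities portfolio is untouched → 0.
Asset purchase (from non-banks) £24 billion: securities added to the Bank of England's portfolio → +£24B.
OMO sale (to banks) £49 billion: securities removed from the Bank of England's portfolio → −£49B.
Discount-window repayment £3 billion: the Bank of England's securities portfolio is untouched → 0.
Net: 0 + 24 − 49 + 0 = -£25 billion.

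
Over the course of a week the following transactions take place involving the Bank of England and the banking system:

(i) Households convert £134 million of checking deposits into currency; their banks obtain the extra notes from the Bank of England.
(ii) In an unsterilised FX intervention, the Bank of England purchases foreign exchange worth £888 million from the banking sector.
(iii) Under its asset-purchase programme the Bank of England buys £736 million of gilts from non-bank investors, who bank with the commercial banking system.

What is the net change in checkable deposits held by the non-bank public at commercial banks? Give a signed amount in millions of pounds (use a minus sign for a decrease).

Bank of England balance sheet:
  Assets:      Securities +£736M, Foreign assets +£888M
  Liabilities: Bank reserves +£1490M, Currency in circulation +£134M
Commercial banking system:
  Assets:      Reserves at CB +£1490M, Foreign assets −£888M
  Liabilities: Checkable deposits +£602M
So the change in checkable deposits held by the non-bank public at commercial banks is +£602 million.

+£602 million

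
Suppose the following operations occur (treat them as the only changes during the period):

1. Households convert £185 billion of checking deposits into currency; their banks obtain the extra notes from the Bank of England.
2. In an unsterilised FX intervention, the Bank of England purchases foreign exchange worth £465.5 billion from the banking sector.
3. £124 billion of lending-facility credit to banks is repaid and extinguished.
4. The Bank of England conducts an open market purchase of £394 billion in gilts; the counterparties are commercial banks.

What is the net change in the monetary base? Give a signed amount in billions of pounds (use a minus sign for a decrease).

Bank of England balance sheet:
  Assets:      Securities +£394B, Loans to banks −£124B, Foreign assets +£465.5B
  Liabilities: Bank reserves +£550.5B, Currency in circulation +£185B
Commercial banking system:
  Assets:      Reserves at CB +£550.5B, Securities −£394B, Foreign assets −£465.5B
  Liabilities: Checkable deposits −£185B, Borrowings from CB −£124B
Monetary base = currency + reserves: +£185B + (+£550.5B) = +£735.5 billion.

+£735.5 billion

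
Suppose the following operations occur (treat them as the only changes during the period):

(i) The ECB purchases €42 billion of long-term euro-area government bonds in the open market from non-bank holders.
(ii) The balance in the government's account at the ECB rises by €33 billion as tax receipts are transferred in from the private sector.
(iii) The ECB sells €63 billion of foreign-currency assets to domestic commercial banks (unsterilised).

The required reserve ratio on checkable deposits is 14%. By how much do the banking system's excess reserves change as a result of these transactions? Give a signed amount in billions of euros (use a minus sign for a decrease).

-€55.26 billion

Asset purchase (from non-banks) €42 billion: reserves +€42B, deposits +€42B.
Government account inflow €33 billion: reserves −€33B, deposits −€33B.
FX sale €63 billion: reserves −€63B, deposits 0.
Totals: Δreserves = −€54B, Δdeposits = +€9B.
Δrequired reserves = 14% × +€9B = +€1.26B.
Δexcess reserves = Δreserves − Δrequired = −€54B − (+€1.26B) = -€55.26 billion.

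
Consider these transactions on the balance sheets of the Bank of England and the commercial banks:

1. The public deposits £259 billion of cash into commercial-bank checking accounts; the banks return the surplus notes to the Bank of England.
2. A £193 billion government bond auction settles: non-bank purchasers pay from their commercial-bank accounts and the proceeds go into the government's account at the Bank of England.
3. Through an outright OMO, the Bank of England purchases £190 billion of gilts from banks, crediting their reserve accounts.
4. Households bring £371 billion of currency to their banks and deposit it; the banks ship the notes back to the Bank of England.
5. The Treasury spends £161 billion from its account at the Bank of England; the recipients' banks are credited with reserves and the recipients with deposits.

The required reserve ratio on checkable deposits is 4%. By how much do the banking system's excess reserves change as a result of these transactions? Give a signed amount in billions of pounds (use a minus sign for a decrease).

Currency deposit £259 billion: reserves +£259B, deposits +£259B.
Government account inflow £193 billion: reserves −£193B, deposits −£193B.
OMO purchase (from banks) £190 billion: reserves +£190B, deposits 0.
Currency deposit £371 billion: reserves +£371B, deposits +£371B.
Government spending £161 billion: reserves +£161B, deposits +£161B.
Totals: Δreserves = +£788B, Δdeposits = +£598B.
Δrequired reserves = 4% × +£598B = +£23.92B.
Δexcess reserves = Δreserves − Δrequired = +£788B − (+£23.92B) = +£764.08 billion.

+£764.08 billion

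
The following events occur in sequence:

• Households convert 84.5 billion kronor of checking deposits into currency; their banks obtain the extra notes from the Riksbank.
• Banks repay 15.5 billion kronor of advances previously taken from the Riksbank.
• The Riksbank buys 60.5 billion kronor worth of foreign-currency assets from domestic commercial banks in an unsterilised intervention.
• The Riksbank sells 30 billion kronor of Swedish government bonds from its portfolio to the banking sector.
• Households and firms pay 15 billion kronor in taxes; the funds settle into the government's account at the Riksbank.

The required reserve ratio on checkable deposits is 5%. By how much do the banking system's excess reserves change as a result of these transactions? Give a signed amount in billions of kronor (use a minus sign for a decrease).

-79.525 billion

Currency withdrawal 84.5 billion kronor: reserves −84.5B, deposits −84.5B.
Discount-window repayment 15.5 billion kronor: reserves −15.5B, deposits 0.
FX purchase 60.5 billion kronor: reserves +60.5B, deposits 0.
OMO sale (to banks) 30 billion kronor: reserves −30B, deposits 0.
Government account inflow 15 billion kronor: reserves −15B, deposits −15B.
Totals: Δreserves = −84.5B, Δdeposits = −99.5B.
Δrequired reserves = 5% × −99.5B = −4.975B.
Δexcess reserves = Δreserves − Δrequired = −84.5B − (−4.975B) = -79.525 billion.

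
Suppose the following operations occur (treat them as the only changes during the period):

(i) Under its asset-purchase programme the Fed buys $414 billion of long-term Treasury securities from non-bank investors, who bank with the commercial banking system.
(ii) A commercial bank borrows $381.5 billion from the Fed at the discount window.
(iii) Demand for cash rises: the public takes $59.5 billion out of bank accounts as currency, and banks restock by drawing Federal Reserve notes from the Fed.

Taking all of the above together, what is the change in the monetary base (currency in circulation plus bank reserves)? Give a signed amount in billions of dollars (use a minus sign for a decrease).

+$795.5 billion

Fed balance sheet:
  Assets:      Securities +$414B, Loans to banks +$381.5B
  Liabilities: Bank reserves +$736B, Currency in circulation +$59.5B
Commercial banking system:
  Assets:      Reserves at CB +$736B
  Liabilities: Checkable deposits +$354.5B, Borrowings from CB +$381.5B
Monetary base = currency + reserves: +$59.5B + (+$736B) = +$795.5 billion.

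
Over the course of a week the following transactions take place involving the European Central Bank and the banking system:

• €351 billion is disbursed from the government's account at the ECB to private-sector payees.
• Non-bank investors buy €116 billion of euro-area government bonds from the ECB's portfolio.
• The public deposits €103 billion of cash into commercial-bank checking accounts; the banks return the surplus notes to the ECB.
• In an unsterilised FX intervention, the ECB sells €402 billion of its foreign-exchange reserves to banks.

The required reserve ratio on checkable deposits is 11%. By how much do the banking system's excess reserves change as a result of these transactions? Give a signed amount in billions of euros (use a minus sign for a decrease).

-€101.18 billion

Government spending €351 billion: reserves +€351B, deposits +€351B.
Asset sale (to non-banks) €116 billion: reserves −€116B, deposits −€116B.
Currency deposit €103 billion: reserves +€103B, deposits +€103B.
FX sale €402 billion: reserves −€402B, deposits 0.
Totals: Δreserves = −€64B, Δdeposits = +€338B.
Δrequired reserves = 11% × +€338B = +€37.18B.
Δexcess reserves = Δreserves − Δrequired = −€64B − (+€37.18B) = -€101.18 billion.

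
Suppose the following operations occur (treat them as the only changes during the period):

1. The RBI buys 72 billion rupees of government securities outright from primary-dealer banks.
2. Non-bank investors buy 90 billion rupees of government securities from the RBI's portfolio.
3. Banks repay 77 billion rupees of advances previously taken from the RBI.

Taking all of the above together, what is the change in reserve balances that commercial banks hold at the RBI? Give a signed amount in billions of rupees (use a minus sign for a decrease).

OMO purchase (from banks) 72 billion rupees: the RBI pays by crediting reserve accounts → +72B.
Asset sale (to non-banks) 90 billion rupees: the non-bank buyers' banks settle from reserves → −90B.
Discount-window repayment 77 billion rupees: repayment is debited from reserves → −77B.
Net: 72 − 90 − 77 = -95 billion.

-95 billion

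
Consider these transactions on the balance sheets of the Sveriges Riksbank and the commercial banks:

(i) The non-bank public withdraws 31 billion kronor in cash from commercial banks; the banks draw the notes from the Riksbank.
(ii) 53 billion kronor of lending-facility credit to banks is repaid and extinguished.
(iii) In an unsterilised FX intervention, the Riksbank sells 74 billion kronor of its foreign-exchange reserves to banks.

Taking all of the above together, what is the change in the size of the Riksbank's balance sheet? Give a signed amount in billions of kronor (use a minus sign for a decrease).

Currency withdrawal 31 billion kronor: only the composition of liabilities changes → 0.
Discount-window repayment 53 billion kronor: a Riksbank asset is shed → −53B.
FX sale 74 billion kronor: a Riksbank asset is shed → −74B.
Net: 0 − 53 − 74 = -127 billion.

-127 billion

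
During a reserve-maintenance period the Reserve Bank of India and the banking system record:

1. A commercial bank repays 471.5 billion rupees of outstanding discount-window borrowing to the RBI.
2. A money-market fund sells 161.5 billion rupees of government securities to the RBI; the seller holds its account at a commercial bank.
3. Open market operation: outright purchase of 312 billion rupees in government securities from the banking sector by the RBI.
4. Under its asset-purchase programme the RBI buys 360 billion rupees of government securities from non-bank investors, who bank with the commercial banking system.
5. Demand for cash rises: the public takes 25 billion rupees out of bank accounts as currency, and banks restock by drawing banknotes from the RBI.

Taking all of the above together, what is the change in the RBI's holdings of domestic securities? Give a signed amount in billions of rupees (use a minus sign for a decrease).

+833.5 billion

RBI balance sheet:
  Assets:      Securities +833.5B, Loans to banks −471.5B
  Liabilities: Bank reserves +337B, Currency in circulation +25B
So the change in the RBI's holdings of domestic securities is +833.5 billion.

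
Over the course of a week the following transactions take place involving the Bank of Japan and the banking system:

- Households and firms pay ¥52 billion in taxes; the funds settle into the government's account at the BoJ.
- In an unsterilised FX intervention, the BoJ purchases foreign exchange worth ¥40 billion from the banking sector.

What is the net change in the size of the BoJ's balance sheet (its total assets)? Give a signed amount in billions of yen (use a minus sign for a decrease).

BoJ balance sheet:
  Assets:      Foreign assets +¥40B
  Liabilities: Bank reserves −¥12B, Government deposits +¥52B
Change in total BoJ assets = +¥40 billion.

+¥40 billion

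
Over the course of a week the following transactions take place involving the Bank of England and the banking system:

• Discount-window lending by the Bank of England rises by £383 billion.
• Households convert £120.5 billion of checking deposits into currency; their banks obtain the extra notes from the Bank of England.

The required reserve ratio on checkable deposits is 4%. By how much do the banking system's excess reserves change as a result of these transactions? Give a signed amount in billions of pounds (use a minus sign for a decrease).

Discount-window loan £383 billion: reserves +£383B, deposits 0.
Currency withdrawal £120.5 billion: reserves −£120.5B, deposits −£120.5B.
Totals: Δreserves = +£262.5B, Δdeposits = −£120.5B.
Δrequired reserves = 4% × −£120.5B = −£4.82B.
Δexcess reserves = Δreserves − Δrequired = +£262.5B − (−£4.82B) = +£267.32 billion.

+£267.32 billion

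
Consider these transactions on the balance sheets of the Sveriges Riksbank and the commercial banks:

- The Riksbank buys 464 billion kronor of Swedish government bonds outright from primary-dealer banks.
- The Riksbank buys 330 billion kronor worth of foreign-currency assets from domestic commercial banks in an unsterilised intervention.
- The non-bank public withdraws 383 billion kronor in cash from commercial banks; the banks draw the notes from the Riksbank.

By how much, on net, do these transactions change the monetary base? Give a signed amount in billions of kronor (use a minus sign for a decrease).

OMO purchase (from banks) 464 billion kronor: Riksbank balance sheet expands → +464B.
FX purchase 330 billion kronor: Riksbank balance sheet expands → +330B.
Currency withdrawal 383 billion kronor: just a shift between currency and reserves — both are base money → 0.
Net: 464 + 330 + 0 = +794 billion.

+794 billion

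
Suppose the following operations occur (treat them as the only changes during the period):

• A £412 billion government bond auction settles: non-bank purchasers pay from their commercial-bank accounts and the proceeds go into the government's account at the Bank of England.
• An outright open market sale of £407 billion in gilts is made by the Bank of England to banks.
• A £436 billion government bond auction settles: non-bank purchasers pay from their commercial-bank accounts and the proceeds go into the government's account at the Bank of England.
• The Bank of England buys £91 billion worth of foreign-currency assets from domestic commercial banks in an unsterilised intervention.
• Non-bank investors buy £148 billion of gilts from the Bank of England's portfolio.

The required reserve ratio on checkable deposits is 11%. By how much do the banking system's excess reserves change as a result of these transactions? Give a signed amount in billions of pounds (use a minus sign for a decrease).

-£1202.44 billion

Government account inflow £412 billion: reserves −£412B, deposits −£412B.
OMO sale (to banks) £407 billion: reserves −£407B, deposits 0.
Government account inflow £436 billion: reserves −£436B, deposits −£436B.
FX purchase £91 billion: reserves +£91B, deposits 0.
Asset sale (to non-banks) £148 billion: reserves −£148B, deposits −£148B.
Totals: Δreserves = −£1312B, Δdeposits = −£996B.
Δrequired reserves = 11% × −£996B = −£109.56B.
Δexcess reserves = Δreserves − Δrequired = −£1312B − (−£109.56B) = -£1202.44 billion.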